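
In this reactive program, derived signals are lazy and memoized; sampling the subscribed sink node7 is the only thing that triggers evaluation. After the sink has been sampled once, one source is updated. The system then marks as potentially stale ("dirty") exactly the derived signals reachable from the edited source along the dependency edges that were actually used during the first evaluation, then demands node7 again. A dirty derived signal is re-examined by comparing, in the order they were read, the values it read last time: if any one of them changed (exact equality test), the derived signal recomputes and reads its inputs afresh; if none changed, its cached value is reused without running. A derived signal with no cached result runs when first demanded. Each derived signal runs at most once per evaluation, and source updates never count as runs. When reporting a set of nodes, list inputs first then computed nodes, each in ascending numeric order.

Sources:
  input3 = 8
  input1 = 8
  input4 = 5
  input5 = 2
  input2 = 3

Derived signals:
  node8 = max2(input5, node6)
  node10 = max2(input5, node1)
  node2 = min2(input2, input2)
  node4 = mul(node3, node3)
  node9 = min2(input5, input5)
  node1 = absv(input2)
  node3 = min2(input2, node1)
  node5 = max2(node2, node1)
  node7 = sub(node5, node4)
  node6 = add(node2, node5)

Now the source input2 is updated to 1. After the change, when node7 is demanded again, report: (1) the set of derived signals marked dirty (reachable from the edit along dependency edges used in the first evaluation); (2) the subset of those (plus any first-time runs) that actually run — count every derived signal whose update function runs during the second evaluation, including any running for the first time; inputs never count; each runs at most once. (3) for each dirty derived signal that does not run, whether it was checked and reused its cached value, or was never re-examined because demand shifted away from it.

First demand of the output computes:
  node1 = absv(3) = 3
  node2 = min2(3, 3) = 3
  node3 = min2(3, 3) = 3
  node4 = mul(3, 3) = 9
  node5 = max2(3, 3) = 3
  node7 = sub(3, 9) = -6

After the edit, cleaning proceeds:
  node1: a read changed (input2 3->1) — executes, giving 1.
  node2: a read changed (input2 3->1; input2 3->1) — executes, giving 1.
  node3: a read changed (input2 3->1; node1 3->1) — executes, giving 1.
  node4: a read changed (node3 3->1; node3 3->1) — executes, giving 1.
  node5: a read changed (node2 3->1; node1 3->1) — executes, giving 1.
  node7: a read changed (node5 3->1; node4 9->1) — executes, giving 0.

The edit dirties: node1, node2, node3, node4, node5, node7.
6 derived signals run: node1, node2, node3, node4, node5, node7.
No dirty derived signal escaped a run.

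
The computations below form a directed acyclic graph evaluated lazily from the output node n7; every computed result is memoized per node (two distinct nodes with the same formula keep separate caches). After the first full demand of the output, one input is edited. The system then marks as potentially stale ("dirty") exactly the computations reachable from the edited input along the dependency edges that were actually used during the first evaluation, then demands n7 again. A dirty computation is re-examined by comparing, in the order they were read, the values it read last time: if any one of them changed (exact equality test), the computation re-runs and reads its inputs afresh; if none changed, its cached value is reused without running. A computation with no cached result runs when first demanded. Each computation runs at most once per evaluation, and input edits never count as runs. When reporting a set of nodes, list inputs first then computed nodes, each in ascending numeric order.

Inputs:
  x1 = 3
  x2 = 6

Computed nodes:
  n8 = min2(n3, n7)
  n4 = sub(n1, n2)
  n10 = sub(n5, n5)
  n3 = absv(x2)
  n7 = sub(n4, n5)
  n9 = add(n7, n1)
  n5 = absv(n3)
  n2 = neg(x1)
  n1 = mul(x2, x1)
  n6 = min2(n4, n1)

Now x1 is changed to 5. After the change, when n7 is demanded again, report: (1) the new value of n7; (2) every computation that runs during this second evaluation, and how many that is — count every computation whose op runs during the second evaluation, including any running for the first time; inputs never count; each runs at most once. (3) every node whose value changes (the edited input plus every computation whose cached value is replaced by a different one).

First demand of the output computes:
  n1 = mul(6, 3) = 18
  n2 = neg(3) = -3
  n3 = absv(6) = 6
  n4 = sub(18, -3) = 21
  n5 = absv(6) = 6
  n7 = sub(21, 6) = 15

After the edit, cleaning proceeds:
  n1: a read changed (x1 3->5) — executes, giving 30.
  n2: a read changed (x1 3->5) — executes, giving -5.
  n4: a read changed (n1 18->30; n2 -3->-5) — executes, giving 35.
  n7: a read changed (n4 21->35) — executes, giving 29.

Demanding n7 again yields 29.
4 computations run: n1, n2, n4, n7.
The nodes whose values change: x1, n1, n2, n4, n7.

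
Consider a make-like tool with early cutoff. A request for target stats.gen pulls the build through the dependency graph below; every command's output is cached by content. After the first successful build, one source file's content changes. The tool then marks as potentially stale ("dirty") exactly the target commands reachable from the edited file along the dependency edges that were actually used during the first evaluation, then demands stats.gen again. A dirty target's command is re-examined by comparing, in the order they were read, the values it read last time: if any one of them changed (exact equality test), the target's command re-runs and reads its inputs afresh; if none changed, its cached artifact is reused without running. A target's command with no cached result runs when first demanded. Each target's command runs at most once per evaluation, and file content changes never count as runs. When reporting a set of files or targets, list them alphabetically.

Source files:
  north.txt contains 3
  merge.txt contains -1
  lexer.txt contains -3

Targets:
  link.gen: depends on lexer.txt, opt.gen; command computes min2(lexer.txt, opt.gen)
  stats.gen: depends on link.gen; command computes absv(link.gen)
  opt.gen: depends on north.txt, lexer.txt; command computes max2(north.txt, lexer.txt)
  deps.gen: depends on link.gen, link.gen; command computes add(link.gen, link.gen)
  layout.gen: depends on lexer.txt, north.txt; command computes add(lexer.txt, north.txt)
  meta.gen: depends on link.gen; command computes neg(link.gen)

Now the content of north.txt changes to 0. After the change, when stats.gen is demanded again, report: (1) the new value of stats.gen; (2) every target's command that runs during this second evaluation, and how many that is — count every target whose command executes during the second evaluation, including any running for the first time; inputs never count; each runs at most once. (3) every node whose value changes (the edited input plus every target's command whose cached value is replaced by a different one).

First demand of the output computes:
  opt.gen = max2(3, -3) = 3
  link.gen = min2(-3, 3) = -3
  stats.gen = absv(-3) = 3

After the edit, cleaning proceeds:
  opt.gen: a read changed (north.txt 3->0) — executes, giving 0.
  link.gen: a read changed (opt.gen 3->0) — executes, giving -3 — identical to its old value.
  stats.gen: dirty, but its reads are unchanged (link.gen unchanged); cached 3 stands.

Note the absorption at link.gen: it re-runs yet its value is the same, leaving the output's value untouched.

Demanding stats.gen again yields 3.
2 target commands run: link.gen, opt.gen.
The nodes whose values change: north.txt, opt.gen.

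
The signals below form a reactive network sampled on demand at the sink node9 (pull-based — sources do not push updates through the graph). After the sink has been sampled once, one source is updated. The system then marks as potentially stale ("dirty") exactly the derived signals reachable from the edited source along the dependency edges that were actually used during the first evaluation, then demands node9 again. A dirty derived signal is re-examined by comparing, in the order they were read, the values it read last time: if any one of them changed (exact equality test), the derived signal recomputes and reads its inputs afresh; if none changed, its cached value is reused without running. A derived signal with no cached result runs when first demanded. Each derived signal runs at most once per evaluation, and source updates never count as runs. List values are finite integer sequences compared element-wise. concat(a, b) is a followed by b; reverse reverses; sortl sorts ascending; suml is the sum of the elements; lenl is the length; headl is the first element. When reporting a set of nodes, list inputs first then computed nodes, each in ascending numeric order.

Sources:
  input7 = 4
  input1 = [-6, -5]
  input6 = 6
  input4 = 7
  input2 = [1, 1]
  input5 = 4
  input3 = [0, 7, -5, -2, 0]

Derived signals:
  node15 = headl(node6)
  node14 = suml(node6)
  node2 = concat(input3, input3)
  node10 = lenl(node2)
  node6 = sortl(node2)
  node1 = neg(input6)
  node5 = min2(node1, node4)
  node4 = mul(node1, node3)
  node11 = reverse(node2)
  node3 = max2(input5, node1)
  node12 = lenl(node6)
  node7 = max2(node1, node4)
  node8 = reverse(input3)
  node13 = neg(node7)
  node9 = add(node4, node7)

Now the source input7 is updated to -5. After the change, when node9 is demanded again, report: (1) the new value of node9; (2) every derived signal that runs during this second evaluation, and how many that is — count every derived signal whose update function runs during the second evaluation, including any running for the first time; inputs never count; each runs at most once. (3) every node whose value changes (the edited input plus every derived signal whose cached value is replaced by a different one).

node9 now evaluates to -30.
Run set: none (0 run).
Changed values: input7.
The important point: nothing the output needs ever reads input7, so the edit is invisible to it.

Initial pass — values computed on the first demand:
  node1 = neg(6) = -6
  node3 = max2(4, -6) = 4
  node4 = mul(-6, 4) = -24
  node7 = max2(-6, -24) = -6
  node9 = add(-24, -6) = -30

Second demand — change propagation:
  no demanded computation ever read input7, so the edit dirties nothing and nothing runs.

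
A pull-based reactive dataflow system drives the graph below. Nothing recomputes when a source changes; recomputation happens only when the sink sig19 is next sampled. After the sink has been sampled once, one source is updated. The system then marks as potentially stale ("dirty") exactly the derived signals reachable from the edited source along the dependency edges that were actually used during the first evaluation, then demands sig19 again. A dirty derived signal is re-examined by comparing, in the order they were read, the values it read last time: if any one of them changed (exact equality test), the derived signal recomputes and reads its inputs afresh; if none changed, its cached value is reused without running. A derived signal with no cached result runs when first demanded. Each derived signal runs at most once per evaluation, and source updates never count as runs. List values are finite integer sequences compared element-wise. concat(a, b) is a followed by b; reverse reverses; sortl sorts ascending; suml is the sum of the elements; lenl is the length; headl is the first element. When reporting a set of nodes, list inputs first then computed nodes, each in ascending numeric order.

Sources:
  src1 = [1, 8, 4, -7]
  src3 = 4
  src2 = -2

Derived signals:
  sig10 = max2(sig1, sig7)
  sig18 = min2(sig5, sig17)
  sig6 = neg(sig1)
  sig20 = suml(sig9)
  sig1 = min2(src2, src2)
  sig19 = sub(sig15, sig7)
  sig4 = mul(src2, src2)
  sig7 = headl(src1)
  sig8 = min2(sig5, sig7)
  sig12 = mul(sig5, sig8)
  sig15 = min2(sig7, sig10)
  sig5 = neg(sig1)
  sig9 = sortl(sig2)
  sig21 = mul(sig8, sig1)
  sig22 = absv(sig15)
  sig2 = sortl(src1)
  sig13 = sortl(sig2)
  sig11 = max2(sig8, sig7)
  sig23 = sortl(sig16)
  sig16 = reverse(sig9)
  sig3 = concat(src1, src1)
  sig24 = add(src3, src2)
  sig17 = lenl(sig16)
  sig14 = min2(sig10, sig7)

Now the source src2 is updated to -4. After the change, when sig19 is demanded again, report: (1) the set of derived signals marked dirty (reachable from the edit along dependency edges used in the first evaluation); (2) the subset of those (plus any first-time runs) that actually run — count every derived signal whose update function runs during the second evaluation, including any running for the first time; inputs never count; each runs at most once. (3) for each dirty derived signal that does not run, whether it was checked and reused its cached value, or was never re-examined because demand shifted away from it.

Marked dirty: sig1, sig10, sig15, sig19.
Derived signals that run: sig1, sig10 — 2 in total.
Checked but reused from cache: sig15, sig19.
Key observation: the change is absorbed at sig10 — it re-runs but produces the same value, and the output's value is unchanged.

First evaluation (everything demanded from the output):
  sig1 = min2(-2, -2) = -2
  sig7 = headl([1, 8, 4, -7]) = 1
  sig10 = max2(-2, 1) = 1
  sig15 = min2(1, 1) = 1
  sig19 = sub(1, 1) = 0

Propagation after the edit:
  sig1: runs — src2 -2->-4; src2 -2->-4; result -4.
  sig10: runs — sig1 -2->-4; result 1 (same value as before).
  sig15: checked — values it read are unchanged (sig7 unchanged, sig10 unchanged); reused cached 1 without running.
  sig19: checked — values it read are unchanged (sig15 unchanged, sig7 unchanged); reused cached 0 without running.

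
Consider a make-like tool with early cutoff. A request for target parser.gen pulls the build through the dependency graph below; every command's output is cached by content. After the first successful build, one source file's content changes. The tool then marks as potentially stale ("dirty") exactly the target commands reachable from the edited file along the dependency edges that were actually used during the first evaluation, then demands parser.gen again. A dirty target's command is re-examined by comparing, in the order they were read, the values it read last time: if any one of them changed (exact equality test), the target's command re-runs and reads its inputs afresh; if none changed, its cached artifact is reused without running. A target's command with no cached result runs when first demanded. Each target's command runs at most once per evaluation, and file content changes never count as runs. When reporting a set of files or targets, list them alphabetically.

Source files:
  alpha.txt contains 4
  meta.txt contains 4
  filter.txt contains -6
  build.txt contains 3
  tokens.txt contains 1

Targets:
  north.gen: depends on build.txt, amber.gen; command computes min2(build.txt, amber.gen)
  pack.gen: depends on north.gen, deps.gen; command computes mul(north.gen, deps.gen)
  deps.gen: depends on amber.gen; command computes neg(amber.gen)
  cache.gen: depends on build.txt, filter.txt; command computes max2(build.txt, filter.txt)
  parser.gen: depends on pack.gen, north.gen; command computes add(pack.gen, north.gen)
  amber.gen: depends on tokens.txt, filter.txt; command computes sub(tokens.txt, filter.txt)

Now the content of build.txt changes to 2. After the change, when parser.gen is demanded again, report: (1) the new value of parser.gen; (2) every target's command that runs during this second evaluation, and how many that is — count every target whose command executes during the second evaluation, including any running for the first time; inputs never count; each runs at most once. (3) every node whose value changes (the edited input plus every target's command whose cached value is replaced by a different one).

Demanding parser.gen again yields -12.
3 target commands run: north.gen, pack.gen, parser.gen.
The nodes whose values change: build.txt, north.gen, pack.gen, parser.gen.

First demand of the output computes:
  amber.gen = sub(1, -6) = 7
  deps.gen = neg(7) = -7
  north.gen = min2(3, 7) = 3
  pack.gen = mul(3, -7) = -21
  parser.gen = add(-21, 3) = -18

After the edit, cleaning proceeds:
  north.gen: a read changed (build.txt 3->2) — executes, giving 2.
  pack.gen: a read changed (north.gen 3->2) — executes, giving -14.
  parser.gen: a read changed (pack.gen -21->-14; north.gen 3->2) — executes, giving -12.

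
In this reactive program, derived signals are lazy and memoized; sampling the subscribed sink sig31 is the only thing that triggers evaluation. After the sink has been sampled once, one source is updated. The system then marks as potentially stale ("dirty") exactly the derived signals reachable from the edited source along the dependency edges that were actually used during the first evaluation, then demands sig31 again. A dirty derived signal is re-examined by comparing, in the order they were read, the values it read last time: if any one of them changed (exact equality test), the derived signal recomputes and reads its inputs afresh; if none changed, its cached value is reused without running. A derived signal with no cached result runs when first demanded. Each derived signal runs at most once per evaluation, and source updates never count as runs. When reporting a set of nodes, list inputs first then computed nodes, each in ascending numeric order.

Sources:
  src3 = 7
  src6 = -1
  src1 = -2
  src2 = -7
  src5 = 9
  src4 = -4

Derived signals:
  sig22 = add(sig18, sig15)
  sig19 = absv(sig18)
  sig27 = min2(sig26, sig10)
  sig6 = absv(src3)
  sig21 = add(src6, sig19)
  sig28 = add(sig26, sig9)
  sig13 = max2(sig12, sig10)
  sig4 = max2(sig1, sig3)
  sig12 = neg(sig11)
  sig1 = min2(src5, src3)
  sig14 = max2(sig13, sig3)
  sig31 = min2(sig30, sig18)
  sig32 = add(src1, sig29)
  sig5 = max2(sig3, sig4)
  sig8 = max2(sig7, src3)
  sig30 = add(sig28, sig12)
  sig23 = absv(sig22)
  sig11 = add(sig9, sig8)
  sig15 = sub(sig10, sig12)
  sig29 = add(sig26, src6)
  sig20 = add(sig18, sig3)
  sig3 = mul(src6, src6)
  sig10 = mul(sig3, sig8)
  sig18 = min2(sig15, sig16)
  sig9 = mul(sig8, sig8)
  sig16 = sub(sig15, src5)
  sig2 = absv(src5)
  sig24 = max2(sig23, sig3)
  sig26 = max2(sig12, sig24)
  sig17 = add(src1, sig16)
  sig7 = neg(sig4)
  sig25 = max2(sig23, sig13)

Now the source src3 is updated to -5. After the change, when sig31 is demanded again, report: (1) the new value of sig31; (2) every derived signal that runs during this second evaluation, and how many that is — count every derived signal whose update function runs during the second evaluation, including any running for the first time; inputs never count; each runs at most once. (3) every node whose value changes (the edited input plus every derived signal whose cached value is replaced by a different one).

First demand of the output computes:
  sig1 = min2(9, 7) = 7
  sig3 = mul(-1, -1) = 1
  sig4 = max2(7, 1) = 7
  sig7 = neg(7) = -7
  sig8 = max2(-7, 7) = 7
  sig9 = mul(7, 7) = 49
  sig10 = mul(1, 7) = 7
  sig11 = add(49, 7) = 56
  sig12 = neg(56) = -56
  sig15 = sub(7, -56) = 63
  sig16 = sub(63, 9) = 54
  sig18 = min2(63, 54) = 54
  sig22 = add(54, 63) = 117
  sig23 = absv(117) = 117
  sig24 = max2(117, 1) = 117
  sig26 = max2(-56, 117) = 117
  sig28 = add(117, 49) = 166
  sig30 = add(166, -56) = 110
  sig31 = min2(110, 54) = 54

After the edit, cleaning proceeds:
  sig1: a read changed (src3 7->-5) — executes, giving -5.
  sig4: a read changed (sig1 7->-5) — executes, giving 1.
  sig7: a read changed (sig4 7->1) — executes, giving -1.
  sig8: a read changed (sig7 -7->-1; src3 7->-5) — executes, giving -1.
  sig9: a read changed (sig8 7->-1; sig8 7->-1) — executes, giving 1.
  sig10: a read changed (sig8 7->-1) — executes, giving -1.
  sig11: a read changed (sig9 49->1; sig8 7->-1) — executes, giving 0.
  sig12: a read changed (sig11 56->0) — executes, giving 0.
  sig15: a read changed (sig10 7->-1; sig12 -56->0) — executes, giving -1.
  sig16: a read changed (sig15 63->-1) — executes, giving -10.
  sig18: a read changed (sig15 63->-1; sig16 54->-10) — executes, giving -10.
  sig22: a read changed (sig18 54->-10; sig15 63->-1) — executes, giving -11.
  sig23: a read changed (sig22 117->-11) — executes, giving 11.
  sig24: a read changed (sig23 117->11) — executes, giving 11.
  sig26: a read changed (sig12 -56->0; sig24 117->11) — executes, giving 11.
  sig28: a read changed (sig26 117->11; sig9 49->1) — executes, giving 12.
  sig30: a read changed (sig28 166->12; sig12 -56->0) — executes, giving 12.
  sig31: a read changed (sig30 110->12; sig18 54->-10) — executes, giving -10.

Demanding sig31 again yields -10.
18 derived signals run: sig1, sig4, sig7, sig8, sig9, sig10, sig11, sig12, sig15, sig16, sig18, sig22, sig23, sig24, sig26, sig28, sig30, sig31.
The nodes whose values change: src3, sig1, sig4, sig7, sig8, sig9, sig10, sig11, sig12, sig15, sig16, sig18, sig22, sig23, sig24, sig26, sig28, sig30, sig31.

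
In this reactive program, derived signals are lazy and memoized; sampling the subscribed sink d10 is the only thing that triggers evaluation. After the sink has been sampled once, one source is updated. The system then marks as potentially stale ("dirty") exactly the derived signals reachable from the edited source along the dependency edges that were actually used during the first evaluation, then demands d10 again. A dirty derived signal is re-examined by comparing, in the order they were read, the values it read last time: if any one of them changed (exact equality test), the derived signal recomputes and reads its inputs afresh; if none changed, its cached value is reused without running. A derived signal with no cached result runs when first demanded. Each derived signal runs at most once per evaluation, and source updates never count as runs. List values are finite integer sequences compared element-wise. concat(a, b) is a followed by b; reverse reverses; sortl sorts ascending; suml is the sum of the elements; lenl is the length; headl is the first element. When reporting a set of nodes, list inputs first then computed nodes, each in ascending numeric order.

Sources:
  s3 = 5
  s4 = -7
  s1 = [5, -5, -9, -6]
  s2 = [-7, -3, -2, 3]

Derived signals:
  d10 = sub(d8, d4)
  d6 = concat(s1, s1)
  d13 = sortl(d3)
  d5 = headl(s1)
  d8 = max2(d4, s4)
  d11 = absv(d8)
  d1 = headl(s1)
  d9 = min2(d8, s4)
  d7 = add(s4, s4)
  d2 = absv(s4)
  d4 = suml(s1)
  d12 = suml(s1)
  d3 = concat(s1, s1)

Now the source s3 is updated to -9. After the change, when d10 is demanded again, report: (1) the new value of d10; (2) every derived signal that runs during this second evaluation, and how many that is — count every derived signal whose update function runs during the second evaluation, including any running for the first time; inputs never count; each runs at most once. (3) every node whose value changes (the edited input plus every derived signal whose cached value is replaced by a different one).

Demanding d10 again yields 8.
0 derived signals run: none.
The nodes whose values change: s3.
Note the shortcut — nothing in the graph depends on s3 at all, so no recomputation happens.

First demand of the output computes:
  d4 = suml([5, -5, -9, -6]) = -15
  d8 = max2(-15, -7) = -7
  d10 = sub(-7, -15) = 8

After the edit, cleaning proceeds:
  no node depends on s3 at all; the second demand re-runs nothing.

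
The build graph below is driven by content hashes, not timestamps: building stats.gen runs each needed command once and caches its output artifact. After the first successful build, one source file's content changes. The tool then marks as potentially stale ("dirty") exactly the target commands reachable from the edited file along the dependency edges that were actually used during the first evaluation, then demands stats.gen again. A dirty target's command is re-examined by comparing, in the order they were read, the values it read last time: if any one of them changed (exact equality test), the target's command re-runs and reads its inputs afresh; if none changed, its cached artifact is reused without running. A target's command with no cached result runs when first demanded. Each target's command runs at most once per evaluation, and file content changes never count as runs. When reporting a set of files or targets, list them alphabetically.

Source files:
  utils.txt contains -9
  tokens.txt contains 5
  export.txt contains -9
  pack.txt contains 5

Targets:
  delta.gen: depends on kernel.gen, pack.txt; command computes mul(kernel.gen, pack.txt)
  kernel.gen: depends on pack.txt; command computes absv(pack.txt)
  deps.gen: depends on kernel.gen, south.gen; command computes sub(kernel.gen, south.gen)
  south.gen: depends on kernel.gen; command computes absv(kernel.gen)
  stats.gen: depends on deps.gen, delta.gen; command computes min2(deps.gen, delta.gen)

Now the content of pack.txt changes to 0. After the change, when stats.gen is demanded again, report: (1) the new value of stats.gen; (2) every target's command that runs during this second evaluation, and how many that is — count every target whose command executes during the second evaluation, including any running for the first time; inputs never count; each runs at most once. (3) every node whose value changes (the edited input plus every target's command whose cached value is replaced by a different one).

stats.gen now evaluates to 0.
Run set: delta.gen, deps.gen, kernel.gen, south.gen, stats.gen (5 run).
Changed values: delta.gen, kernel.gen, pack.txt, south.gen.

Initial pass — values computed on the first demand:
  kernel.gen = absv(5) = 5
  delta.gen = mul(5, 5) = 25
  south.gen = absv(5) = 5
  deps.gen = sub(5, 5) = 0
  stats.gen = min2(0, 25) = 0

Second demand — change propagation:
  kernel.gen: re-runs because pack.txt 5->0; new result 0.
  delta.gen: re-runs because kernel.gen 5->0; pack.txt 5->0; new result 0.
  south.gen: re-runs because kernel.gen 5->0; new result 0.
  deps.gen: re-runs because kernel.gen 5->0; south.gen 5->0; new result 0 (unchanged).
  stats.gen: re-runs because delta.gen 25->0; new result 0 (unchanged).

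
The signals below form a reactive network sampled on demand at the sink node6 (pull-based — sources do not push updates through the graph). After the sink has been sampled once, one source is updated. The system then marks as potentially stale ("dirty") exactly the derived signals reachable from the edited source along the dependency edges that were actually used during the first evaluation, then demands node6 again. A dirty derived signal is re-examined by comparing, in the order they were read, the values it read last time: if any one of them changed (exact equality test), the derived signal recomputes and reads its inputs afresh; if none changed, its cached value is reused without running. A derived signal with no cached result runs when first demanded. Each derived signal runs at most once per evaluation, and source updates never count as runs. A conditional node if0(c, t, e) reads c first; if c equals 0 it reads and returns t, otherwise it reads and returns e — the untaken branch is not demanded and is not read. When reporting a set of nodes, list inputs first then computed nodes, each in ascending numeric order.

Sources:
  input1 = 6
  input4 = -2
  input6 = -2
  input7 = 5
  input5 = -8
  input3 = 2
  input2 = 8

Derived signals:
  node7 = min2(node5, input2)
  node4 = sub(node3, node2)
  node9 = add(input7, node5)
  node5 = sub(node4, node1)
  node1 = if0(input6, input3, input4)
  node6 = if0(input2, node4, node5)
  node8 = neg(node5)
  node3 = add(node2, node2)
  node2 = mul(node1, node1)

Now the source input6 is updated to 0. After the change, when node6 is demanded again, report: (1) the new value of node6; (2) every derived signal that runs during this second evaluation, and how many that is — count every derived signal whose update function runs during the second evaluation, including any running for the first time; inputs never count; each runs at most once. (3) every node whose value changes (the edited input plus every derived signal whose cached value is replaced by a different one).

Initial pass — values computed on the first demand:
  node1 = if0(input6=-2 -> else branch input4) = -2
  node2 = mul(-2, -2) = 4
  node3 = add(4, 4) = 8
  node4 = sub(8, 4) = 4
  node5 = sub(4, -2) = 6
  node6 = if0(input2=8 -> else branch node5) = 6

Second demand — change propagation:
  node1: re-runs because input6 -2->0; new result 2.
  node2: re-runs because node1 -2->2; node1 -2->2; new result 4 (unchanged).
  node3: re-examined; everything it read last time is the same (node2 unchanged, node2 unchanged) — cache 8 kept, no run.
  node4: re-examined; everything it read last time is the same (node3 unchanged, node2 unchanged) — cache 4 kept, no run.
  node5: re-runs because node1 -2->2; new result 2.
  node6: re-runs because node5 6->2; new result 2.

The important point: at node3 every value read last time is unchanged, so the dirty flag clears without a run.

node6 now evaluates to 2.
Run set: node1, node2, node5, node6 (4 run).
Changed values: input6, node1, node5, node6.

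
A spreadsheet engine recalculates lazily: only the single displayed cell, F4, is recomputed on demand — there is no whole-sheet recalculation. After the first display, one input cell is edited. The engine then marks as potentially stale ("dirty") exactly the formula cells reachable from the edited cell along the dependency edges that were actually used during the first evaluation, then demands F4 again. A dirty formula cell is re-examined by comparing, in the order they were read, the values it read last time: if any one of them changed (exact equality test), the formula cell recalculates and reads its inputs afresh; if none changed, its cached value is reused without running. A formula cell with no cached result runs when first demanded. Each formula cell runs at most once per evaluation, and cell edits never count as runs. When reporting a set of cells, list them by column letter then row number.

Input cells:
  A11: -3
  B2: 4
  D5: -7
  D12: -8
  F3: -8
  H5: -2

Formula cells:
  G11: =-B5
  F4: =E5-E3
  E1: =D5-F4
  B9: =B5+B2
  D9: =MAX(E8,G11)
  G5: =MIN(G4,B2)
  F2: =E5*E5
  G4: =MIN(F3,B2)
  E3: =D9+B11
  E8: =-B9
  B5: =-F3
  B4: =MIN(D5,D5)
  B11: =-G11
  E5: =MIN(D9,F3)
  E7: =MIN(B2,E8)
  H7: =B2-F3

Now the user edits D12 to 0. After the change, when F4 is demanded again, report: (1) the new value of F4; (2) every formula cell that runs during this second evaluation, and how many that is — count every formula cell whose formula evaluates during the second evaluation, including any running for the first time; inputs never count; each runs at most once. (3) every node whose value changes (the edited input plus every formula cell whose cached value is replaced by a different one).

New value of F4: -8.
Formula cells that run: none — 0 in total.
Values that change: D12.
Key observation: D12 is never demanded by the output, so the edit triggers no recomputation at all.

First evaluation (everything demanded from the output):
  B5 = -(-8) = 8
  B9 = 8 + 4 = 12
  E8 = -(12) = -12
  G11 = -(8) = -8
  B11 = -(-8) = 8
  D9 = MAX(-12, -8) = -8
  E3 = -8 + 8 = 0
  E5 = MIN(-8, -8) = -8
  F4 = -8 - 0 = -8

Propagation after the edit:
  D12 feeds no computation that the output demands — nothing is marked dirty and nothing runs.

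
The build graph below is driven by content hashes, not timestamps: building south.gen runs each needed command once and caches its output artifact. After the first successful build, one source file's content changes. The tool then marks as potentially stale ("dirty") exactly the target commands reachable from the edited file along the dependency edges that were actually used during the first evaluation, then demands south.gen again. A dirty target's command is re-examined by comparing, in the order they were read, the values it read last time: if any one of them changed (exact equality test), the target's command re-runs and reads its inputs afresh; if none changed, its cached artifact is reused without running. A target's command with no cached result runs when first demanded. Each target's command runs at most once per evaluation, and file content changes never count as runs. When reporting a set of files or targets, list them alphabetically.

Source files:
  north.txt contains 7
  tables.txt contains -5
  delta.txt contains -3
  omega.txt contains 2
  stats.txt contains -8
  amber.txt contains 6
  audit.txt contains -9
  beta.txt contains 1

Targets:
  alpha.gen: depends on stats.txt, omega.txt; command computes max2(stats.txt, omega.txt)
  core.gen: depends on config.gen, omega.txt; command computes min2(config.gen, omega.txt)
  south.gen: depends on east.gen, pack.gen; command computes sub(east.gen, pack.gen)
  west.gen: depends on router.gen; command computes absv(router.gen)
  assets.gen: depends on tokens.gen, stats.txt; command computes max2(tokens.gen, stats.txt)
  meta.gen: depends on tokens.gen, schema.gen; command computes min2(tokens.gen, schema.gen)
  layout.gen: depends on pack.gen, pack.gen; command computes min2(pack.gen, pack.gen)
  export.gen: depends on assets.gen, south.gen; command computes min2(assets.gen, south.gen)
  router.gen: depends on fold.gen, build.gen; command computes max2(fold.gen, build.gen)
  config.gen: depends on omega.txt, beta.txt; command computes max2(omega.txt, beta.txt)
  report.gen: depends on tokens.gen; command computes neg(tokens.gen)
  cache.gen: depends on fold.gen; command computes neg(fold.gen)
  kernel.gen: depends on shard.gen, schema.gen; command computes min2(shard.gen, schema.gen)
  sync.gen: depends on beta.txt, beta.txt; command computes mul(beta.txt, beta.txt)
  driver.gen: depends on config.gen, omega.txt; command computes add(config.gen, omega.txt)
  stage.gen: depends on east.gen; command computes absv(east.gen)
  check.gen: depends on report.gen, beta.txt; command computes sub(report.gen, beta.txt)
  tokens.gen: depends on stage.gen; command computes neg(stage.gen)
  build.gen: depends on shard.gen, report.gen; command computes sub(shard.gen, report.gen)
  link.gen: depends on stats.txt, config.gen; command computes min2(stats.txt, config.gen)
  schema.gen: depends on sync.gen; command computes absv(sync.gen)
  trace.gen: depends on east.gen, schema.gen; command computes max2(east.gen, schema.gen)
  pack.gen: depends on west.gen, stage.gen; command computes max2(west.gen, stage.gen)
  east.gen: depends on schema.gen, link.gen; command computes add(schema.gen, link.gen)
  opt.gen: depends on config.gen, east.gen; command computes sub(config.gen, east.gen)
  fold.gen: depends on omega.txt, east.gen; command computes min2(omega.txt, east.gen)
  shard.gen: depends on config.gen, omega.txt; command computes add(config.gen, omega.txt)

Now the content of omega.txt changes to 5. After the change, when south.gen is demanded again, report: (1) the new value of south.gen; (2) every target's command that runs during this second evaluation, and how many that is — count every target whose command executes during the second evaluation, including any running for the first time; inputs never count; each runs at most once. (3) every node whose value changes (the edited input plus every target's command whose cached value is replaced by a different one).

south.gen now evaluates to -14.
Run set: build.gen, config.gen, fold.gen, link.gen, router.gen, shard.gen, west.gen (7 run).
Changed values: build.gen, config.gen, omega.txt, router.gen, shard.gen.
The important point: at east.gen every value read last time is unchanged, so the dirty flag clears without a run.

Initial pass — values computed on the first demand:
  config.gen = max2(2, 1) = 2
  link.gen = min2(-8, 2) = -8
  shard.gen = add(2, 2) = 4
  sync.gen = mul(1, 1) = 1
  schema.gen = absv(1) = 1
  east.gen = add(1, -8) = -7
  fold.gen = min2(2, -7) = -7
  stage.gen = absv(-7) = 7
  tokens.gen = neg(7) = -7
  report.gen = neg(-7) = 7
  build.gen = sub(4, 7) = -3
  router.gen = max2(-7, -3) = -3
  west.gen = absv(-3) = 3
  pack.gen = max2(3, 7) = 7
  south.gen = sub(-7, 7) = -14

Second demand — change propagation:
  config.gen: re-runs because omega.txt 2->5; new result 5.
  link.gen: re-runs because config.gen 2->5; new result -8 (unchanged).
  east.gen: re-examined; everything it read last time is the same (schema.gen unchanged, link.gen unchanged) — cache -7 kept, no run.
  fold.gen: re-runs because omega.txt 2->5; new result -7 (unchanged).
  shard.gen: re-runs because config.gen 2->5; omega.txt 2->5; new result 10.
  stage.gen: re-examined; everything it read last time is the same (east.gen unchanged) — cache 7 kept, no run.
  tokens.gen: re-examined; everything it read last time is the same (stage.gen unchanged) — cache -7 kept, no run.
  report.gen: re-examined; everything it read last time is the same (tokens.gen unchanged) — cache 7 kept, no run.
  build.gen: re-runs because shard.gen 4->10; new result 3.
  router.gen: re-runs because build.gen -3->3; new result 3.
  west.gen: re-runs because router.gen -3->3; new result 3 (unchanged).
  pack.gen: re-examined; everything it read last time is the same (west.gen unchanged, stage.gen unchanged) — cache 7 kept, no run.
  south.gen: re-examined; everything it read last time is the same (east.gen unchanged, pack.gen unchanged) — cache -14 kept, no run.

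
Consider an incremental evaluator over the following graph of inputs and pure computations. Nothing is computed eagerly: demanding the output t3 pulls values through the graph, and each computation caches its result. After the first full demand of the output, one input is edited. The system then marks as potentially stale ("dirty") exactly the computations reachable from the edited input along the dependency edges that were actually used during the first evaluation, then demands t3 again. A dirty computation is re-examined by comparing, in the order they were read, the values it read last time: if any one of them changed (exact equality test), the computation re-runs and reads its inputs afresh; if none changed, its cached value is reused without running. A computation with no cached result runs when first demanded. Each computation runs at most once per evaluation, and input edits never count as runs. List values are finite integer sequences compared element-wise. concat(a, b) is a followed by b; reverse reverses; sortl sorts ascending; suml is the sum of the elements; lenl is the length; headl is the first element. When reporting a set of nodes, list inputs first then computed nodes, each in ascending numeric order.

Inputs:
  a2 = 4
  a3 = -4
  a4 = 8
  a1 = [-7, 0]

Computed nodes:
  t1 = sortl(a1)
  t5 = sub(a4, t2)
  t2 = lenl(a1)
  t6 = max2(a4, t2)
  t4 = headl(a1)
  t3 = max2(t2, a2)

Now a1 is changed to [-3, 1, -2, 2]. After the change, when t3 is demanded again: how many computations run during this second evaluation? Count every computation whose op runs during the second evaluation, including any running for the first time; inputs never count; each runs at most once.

Run set: t2, t3 (2 run).

Initial pass — values computed on the first demand:
  t2 = lenl([-7, 0]) = 2
  t3 = max2(2, 4) = 4

Second demand — change propagation:
  t2: re-runs because a1 [-7, 0]->[-3, 1, -2, 2]; new result 4.
  t3: re-runs because t2 2->4; new result 4 (unchanged).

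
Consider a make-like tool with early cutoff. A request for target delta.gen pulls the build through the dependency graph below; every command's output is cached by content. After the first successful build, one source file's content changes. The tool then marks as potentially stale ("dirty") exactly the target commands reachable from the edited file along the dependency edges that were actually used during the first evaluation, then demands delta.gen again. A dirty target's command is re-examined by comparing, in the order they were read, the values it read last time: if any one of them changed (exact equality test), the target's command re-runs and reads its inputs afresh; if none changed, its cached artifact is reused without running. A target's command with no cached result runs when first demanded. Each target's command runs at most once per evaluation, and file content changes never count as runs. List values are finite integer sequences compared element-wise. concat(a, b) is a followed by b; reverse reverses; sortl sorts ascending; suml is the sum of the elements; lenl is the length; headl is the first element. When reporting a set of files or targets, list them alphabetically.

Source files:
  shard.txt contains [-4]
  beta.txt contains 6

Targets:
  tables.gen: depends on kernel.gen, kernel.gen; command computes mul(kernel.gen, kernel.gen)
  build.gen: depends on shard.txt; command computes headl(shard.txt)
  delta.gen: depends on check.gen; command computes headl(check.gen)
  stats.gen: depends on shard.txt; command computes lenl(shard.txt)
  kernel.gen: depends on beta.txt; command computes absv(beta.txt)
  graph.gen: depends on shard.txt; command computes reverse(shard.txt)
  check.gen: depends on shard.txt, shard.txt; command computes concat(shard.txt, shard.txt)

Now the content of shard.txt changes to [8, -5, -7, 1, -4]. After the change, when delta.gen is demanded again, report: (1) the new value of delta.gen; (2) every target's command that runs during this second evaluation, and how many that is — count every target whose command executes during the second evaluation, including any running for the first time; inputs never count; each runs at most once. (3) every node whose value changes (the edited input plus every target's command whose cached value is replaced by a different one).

Demanding delta.gen again yields 8.
2 target commands run: check.gen, delta.gen.
The nodes whose values change: check.gen, delta.gen, shard.txt.

First demand of the output computes:
  check.gen = concat([-4], [-4]) = [-4, -4]
  delta.gen = headl([-4, -4]) = -4

After the edit, cleaning proceeds:
  check.gen: a read changed (shard.txt [-4]->[8, -5, -7, 1, -4]; shard.txt [-4]->[8, -5, -7, 1, -4]) — executes, giving [8, -5, -7, 1, -4, 8, -5, -7, 1, -4].
  delta.gen: a read changed (check.gen [-4, -4]->[8, -5, -7, 1, -4, 8, -5, -7, 1, -4]) — executes, giving 8.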